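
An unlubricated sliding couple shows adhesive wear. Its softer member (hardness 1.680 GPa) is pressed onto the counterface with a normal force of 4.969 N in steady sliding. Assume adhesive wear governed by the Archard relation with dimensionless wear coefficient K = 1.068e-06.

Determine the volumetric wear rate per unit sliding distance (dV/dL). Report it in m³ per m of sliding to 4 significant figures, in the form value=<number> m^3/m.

All working math carries exact precision. Intermediates are shown rounded. Rounded once at the end to 4 significant figures.
Convert: Hardness H = 1.680 GPa = 1.680e+09 Pa.
In SI base units: W = 4.969 N, H = 1.680e+09 Pa, K = 1.068e-06.
Volumetric rate dV/dL = K·W/H — distance-free: 1.068e-06 · 4.969 / 1.680e+09 = 3.159e-15 m³/m.

value=3.159e-15 m^3/m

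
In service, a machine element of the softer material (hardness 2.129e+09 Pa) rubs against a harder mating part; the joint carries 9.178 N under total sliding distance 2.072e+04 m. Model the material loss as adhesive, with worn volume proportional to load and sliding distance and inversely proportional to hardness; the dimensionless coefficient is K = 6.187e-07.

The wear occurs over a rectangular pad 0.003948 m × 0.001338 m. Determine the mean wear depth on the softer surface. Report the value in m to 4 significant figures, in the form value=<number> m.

value=1.046e-05 m

Intermediates are shown rounded; the computation holds full float precision; rounded once at the end: four significant figures.
Contact area A = 0.003948 m × 0.001338 m = 5.282e-06 m².
Working in SI base units: W = 9.178 N, H = 2.129e+09 Pa, K = 6.187e-07.
Archard volume V = K·W·L/H = 6.187e-07 · 9.178 · 2.072e+04 / 2.129e+09 = 5.526e-11 m³.
Depth of wear h = V/A = 5.526e-11 / 5.282e-06 = 1.046e-05 m.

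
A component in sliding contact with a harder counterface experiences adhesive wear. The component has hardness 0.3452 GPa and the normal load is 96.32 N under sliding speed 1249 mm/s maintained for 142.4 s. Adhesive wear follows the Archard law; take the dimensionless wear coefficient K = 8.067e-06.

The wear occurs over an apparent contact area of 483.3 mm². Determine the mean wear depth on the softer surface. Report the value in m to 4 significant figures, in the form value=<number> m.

value=8.283e-07 m

All working math keeps full precision. Intermediate values are displayed rounded; rounded just once, at four significant digits.
Sliding speed v = 1249 mm/s = 1.249 m/s. Distance covered L = v·t = 1.249 m/s × 142.4 s = 177.9 m.
Hardness H = 0.3452 GPa = 3.452e+08 Pa.
Contact area A = 483.3 mm² = 4.833e-04 m².
Collected in SI base units: W = 96.32 N, H = 3.452e+08 Pa, K = 8.067e-06.
Wear volume V = K·W·L/H = 8.067e-06 · 96.32 · 177.9 / 3.452e+08 = 4.003e-10 m³.
Depth of wear h = V/A = 4.003e-10 / 4.833e-04 = 8.283e-07 m.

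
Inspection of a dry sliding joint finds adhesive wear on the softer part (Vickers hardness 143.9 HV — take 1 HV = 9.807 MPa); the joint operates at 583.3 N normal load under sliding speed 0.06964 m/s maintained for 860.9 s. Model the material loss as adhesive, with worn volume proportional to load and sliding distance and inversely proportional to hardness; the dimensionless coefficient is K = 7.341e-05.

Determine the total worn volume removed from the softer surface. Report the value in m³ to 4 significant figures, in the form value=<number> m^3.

value=1.819e-09 m^3

The computation holds exact precision. Intermediates are shown rounded, and one final rounding, at four significant figures.
Convert: Path length L = v·t = 0.06964 m/s × 860.9 s = 59.95 m.
Convert: Hardness H = 143.9 HV × 9.807 MPa/HV = 1411 MPa = 1.411e+09 Pa.
As SI base values: W = 583.3 N, H = 1.411e+09 Pa, K = 7.341e-05.
Volume removed: V = K·W·L/H = 7.341e-05 · 583.3 · 59.95 / 1.411e+09 = 1.819e-09 m³.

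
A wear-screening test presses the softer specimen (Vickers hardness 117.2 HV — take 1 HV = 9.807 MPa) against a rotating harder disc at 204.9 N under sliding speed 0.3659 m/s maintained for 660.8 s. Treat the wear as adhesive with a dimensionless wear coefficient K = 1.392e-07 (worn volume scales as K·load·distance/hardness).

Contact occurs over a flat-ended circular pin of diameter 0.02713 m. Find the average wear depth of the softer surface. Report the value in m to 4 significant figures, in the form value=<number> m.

Shown intermediates are rounded — every step carries full float precision. Rounded just once to 4 significant digits.
Distance L = v·t = 0.3659 m/s × 660.8 s = 241.8 m.
Hardness H = 117.2 HV × 9.807 MPa/HV = 1149 MPa = 1.149e+09 Pa.
Contact area A = π·d²/4 = π·(0.02713 m)²/4 = 5.781e-04 m².
Expressed in SI base units: W = 204.9 N, H = 1.149e+09 Pa, K = 1.392e-07.
By Archard's law, V = K·W·L/H = 1.392e-07 · 204.9 · 241.8 / 1.149e+09 = 6.000e-12 m³.
Wear depth h = V/A = 6.000e-12 / 5.781e-04 = 1.038e-08 m.

value=1.038e-08 m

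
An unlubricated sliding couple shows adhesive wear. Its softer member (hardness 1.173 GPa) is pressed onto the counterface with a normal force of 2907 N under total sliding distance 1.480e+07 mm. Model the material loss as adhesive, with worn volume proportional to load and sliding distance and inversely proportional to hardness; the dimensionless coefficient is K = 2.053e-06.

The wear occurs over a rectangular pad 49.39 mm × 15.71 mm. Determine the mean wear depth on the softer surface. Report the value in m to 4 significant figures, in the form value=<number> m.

The intermediates appear rounded; all arithmetic maintains full precision — one final rounding to four significant digits.
Total distance L = 1.480e+07 mm = 1.480e+04 m.
Hardness H = 1.173 GPa = 1.173e+09 Pa.
Pad sides 49.39 mm × 15.71 mm = 0.04939 m × 0.01571 m. Contact area A = 0.04939 m × 0.01571 m = 7.759e-04 m².
SI base units throughout: W = 2907 N, H = 1.173e+09 Pa, K = 2.053e-06.
Volume removed: V = K·W·L/H = 2.053e-06 · 2907 · 1.480e+04 / 1.173e+09 = 7.530e-08 m³.
Depth of wear h = V/A = 7.530e-08 / 7.759e-04 = 9.705e-05 m.

value=9.705e-05 m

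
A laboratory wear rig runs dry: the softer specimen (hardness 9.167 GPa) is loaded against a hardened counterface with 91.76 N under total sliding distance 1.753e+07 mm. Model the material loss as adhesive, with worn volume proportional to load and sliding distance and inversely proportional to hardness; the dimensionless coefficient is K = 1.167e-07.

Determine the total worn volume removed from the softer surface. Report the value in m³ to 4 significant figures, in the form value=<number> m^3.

The intermediates are displayed rounded; the algebra holds exact precision; rounded once at the end, at four significant figures.
Sliding distance L = 1.753e+07 mm = 1.753e+04 m.
Hardness H = 9.167 GPa = 9.167e+09 Pa.
As SI base values: W = 91.76 N, H = 9.167e+09 Pa, K = 1.167e-07.
Worn volume V = K·W·L/H = 1.167e-07 · 91.76 · 1.753e+04 / 9.167e+09 = 2.048e-11 m³.

value=2.048e-11 m^3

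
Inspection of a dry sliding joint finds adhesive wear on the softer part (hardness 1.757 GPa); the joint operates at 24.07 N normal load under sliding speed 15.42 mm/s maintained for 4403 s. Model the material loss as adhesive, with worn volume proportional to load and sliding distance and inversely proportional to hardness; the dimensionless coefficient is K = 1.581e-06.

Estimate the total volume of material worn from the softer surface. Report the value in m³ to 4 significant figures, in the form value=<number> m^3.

All arithmetic carries full float precision. The intermediates appear rounded, and rounded once at the end: four significant figures.
Convert: Sliding speed v = 15.42 mm/s = 0.01542 m/s. Distance covered L = v·t = 0.01542 m/s × 4403 s = 67.89 m.
Convert: Hardness H = 1.757 GPa = 1.757e+09 Pa.
In SI base units, W = 24.07 N, H = 1.757e+09 Pa, K = 1.581e-06.
By Archard's law, V = K·W·L/H = 1.581e-06 · 24.07 · 67.89 / 1.757e+09 = 1.471e-12 m³.

value=1.471e-12 m^3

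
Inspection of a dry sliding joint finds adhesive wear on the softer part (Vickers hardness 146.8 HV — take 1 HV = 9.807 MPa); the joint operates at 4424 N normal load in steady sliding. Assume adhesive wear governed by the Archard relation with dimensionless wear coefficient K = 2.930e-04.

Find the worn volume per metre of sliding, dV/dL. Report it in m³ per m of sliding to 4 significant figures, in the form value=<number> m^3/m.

The intermediates are printed rounded, and all arithmetic carries full float precision; rounded just once to 4 significant figures.
Hardness H = 146.8 HV × 9.807 MPa/HV = 1440 MPa = 1.440e+09 Pa.
In SI base units: W = 4424 N, H = 1.440e+09 Pa, K = 2.930e-04.
The wear rate dV/dL = K·W/H, per unit distance: 2.930e-04 · 4424 / 1.440e+09 = 9.004e-10 m³/m.

value=9.004e-10 m^3/m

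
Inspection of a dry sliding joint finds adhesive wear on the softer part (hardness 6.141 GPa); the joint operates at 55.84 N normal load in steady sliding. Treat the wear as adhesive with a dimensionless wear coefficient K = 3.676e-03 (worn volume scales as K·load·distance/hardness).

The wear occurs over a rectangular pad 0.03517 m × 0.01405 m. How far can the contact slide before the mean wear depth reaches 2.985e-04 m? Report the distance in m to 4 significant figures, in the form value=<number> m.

All arithmetic maintains exact precision. The intermediates are printed rounded, and rounded just once, at 4 significant digits.
Hardness H = 6.141 GPa = 6.141e+09 Pa.
Contact area A = 0.03517 m × 0.01405 m = 4.941e-04 m².
Working in SI base units: W = 55.84 N, H = 6.141e+09 Pa, K = 3.676e-03.
Wearable volume V_lim = h_lim·A = 2.985e-04 · 4.941e-04 = 1.475e-07 m³.
Inverting, life L = V_lim·H/(K·W) = 1.475e-07 · 6.141e+09 / (3.676e-03 · 55.84) = 4413 m.

value=4413 m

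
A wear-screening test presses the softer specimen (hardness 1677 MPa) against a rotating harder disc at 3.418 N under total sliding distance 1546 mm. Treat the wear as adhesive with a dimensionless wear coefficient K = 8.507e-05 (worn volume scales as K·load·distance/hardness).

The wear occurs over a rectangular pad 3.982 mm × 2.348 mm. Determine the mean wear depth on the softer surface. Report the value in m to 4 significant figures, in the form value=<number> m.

value=2.867e-08 m

The intermediates are printed rounded. Each operation holds full precision; rounded once at the end to four significant digits.
Convert: Sliding distance L = 1546 mm = 1.546 m.
Convert: Hardness H = 1677 MPa = 1.677e+09 Pa.
Convert: Pad sides 3.982 mm × 2.348 mm = 0.003982 m × 0.002348 m. Contact area A = 0.003982 m × 0.002348 m = 9.350e-06 m².
Collected in SI base units: W = 3.418 N, H = 1.677e+09 Pa, K = 8.507e-05.
By Archard's law, V = K·W·L/H = 8.507e-05 · 3.418 · 1.546 / 1.677e+09 = 2.681e-13 m³.
Wear depth h = V/A = 2.681e-13 / 9.350e-06 = 2.867e-08 m.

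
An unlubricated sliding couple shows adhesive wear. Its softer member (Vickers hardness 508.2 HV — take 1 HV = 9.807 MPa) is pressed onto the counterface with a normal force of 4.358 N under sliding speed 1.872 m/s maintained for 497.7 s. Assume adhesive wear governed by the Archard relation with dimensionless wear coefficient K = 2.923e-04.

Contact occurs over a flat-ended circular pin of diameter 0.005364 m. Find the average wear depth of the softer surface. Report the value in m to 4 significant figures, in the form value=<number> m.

value=1.054e-05 m

The computation keeps exact precision, and intermediate values are printed rounded — rounded just once, at four significant digits.
Convert: Sliding distance L = v·t = 1.872 m/s × 497.7 s = 931.7 m.
Convert: Hardness H = 508.2 HV × 9.807 MPa/HV = 4984 MPa = 4.984e+09 Pa.
Convert: Contact area A = π·d²/4 = π·(0.005364 m)²/4 = 2.260e-05 m².
Collected in SI base units: W = 4.358 N, H = 4.984e+09 Pa, K = 2.923e-04.
Volume removed: V = K·W·L/H = 2.923e-04 · 4.358 · 931.7 / 4.984e+09 = 2.381e-10 m³.
Depth of wear h = V/A = 2.381e-10 / 2.260e-05 = 1.054e-05 m.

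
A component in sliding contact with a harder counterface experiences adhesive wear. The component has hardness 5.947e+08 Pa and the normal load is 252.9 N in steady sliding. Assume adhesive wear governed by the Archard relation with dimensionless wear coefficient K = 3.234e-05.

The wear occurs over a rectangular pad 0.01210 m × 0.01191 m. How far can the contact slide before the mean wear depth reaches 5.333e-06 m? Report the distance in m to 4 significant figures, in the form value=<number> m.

value=55.88 m

The intermediates are displayed rounded — the algebra runs at exact precision — a lone final rounding, at four significant digits.
Convert: Contact area A = 0.01210 m × 0.01191 m = 1.441e-04 m².
Working in SI base units: W = 252.9 N, H = 5.947e+08 Pa, K = 3.234e-05.
Permissible volume V_lim = h_lim·A = 5.333e-06 · 1.441e-04 = 7.685e-10 m³.
Inverting, life L = V_lim·H/(K·W) = 7.685e-10 · 5.947e+08 / (3.234e-05 · 252.9) = 55.88 m.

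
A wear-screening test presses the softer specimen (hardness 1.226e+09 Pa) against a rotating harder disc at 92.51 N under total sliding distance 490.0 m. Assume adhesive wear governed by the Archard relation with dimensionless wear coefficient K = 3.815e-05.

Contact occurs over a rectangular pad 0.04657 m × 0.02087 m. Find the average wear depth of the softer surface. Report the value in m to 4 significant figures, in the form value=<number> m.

Every step runs at full float precision, and shown intermediates are rounded; one last rounding: four significant digits.
Contact area A = 0.04657 m × 0.02087 m = 9.719e-04 m².
As SI base values: W = 92.51 N, H = 1.226e+09 Pa, K = 3.815e-05.
Archard volume V = K·W·L/H = 3.815e-05 · 92.51 · 490.0 / 1.226e+09 = 1.411e-09 m³.
Wear depth h = V/A = 1.411e-09 / 9.719e-04 = 1.451e-06 m.

value=1.451e-06 m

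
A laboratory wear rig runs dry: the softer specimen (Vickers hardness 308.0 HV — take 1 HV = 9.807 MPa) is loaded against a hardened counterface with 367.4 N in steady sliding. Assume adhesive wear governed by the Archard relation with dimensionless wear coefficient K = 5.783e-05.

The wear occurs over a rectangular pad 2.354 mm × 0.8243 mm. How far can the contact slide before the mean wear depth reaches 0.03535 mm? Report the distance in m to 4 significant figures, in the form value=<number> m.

Intermediate values are printed rounded; every step carries full precision. Rounded just once: 4 significant figures.
Convert: Hardness H = 308.0 HV × 9.807 MPa/HV = 3021 MPa = 3.021e+09 Pa.
Convert: Pad sides 2.354 mm × 0.8243 mm = 2.354e-03 m × 8.243e-04 m. Contact area A = 2.354e-03 m × 8.243e-04 m = 1.940e-06 m².
Convert: Depth limit h_lim = 0.03535 mm = 3.535e-05 m.
SI base units throughout: W = 367.4 N, H = 3.021e+09 Pa, K = 5.783e-05.
Wearable volume V_lim = h_lim·A = 3.535e-05 · 1.940e-06 = 6.859e-11 m³.
Thus life L = V_lim·H/(K·W) = 6.859e-11 · 3.021e+09 / (5.783e-05 · 367.4) = 9.752 m.

value=9.752 m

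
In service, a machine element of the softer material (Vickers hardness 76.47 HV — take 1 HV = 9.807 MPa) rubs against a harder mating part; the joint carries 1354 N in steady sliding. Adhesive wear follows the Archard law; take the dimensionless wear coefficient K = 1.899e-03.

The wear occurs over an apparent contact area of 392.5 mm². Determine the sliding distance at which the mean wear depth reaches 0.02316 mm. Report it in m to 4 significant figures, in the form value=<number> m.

All arithmetic maintains full precision, and displayed values are rounded, and a single final rounding, at four significant digits.
Convert: Hardness H = 76.47 HV × 9.807 MPa/HV = 749.9 MPa = 7.499e+08 Pa.
Convert: Contact area A = 392.5 mm² = 3.925e-04 m².
Convert: Depth limit h_lim = 0.02316 mm = 2.316e-05 m.
In SI base units: W = 1354 N, H = 7.499e+08 Pa, K = 1.899e-03.
Wearable volume V_lim = h_lim·A = 2.316e-05 · 3.925e-04 = 9.090e-09 m³.
Inverting, life L = V_lim·H/(K·W) = 9.090e-09 · 7.499e+08 / (1.899e-03 · 1354) = 2.651 m.

value=2.651 m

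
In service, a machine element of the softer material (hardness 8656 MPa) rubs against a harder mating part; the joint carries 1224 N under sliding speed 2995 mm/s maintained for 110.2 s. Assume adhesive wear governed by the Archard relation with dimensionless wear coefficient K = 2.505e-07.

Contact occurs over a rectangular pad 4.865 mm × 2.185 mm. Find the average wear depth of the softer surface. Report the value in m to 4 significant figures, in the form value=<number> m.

Intermediates are shown rounded. The computation maintains exact precision; rounded once at the end: 4 significant digits.
Sliding speed v = 2995 mm/s = 2.995 m/s. Path length L = v·t = 2.995 m/s × 110.2 s = 330.0 m.
Hardness H = 8656 MPa = 8.656e+09 Pa.
Pad sides 4.865 mm × 2.185 mm = 0.004865 m × 0.002185 m. Contact area A = 0.004865 m × 0.002185 m = 1.063e-05 m².
SI base units throughout: W = 1224 N, H = 8.656e+09 Pa, K = 2.505e-07.
Wear volume V = K·W·L/H = 2.505e-07 · 1224 · 330.0 / 8.656e+09 = 1.169e-11 m³.
Wear depth h = V/A = 1.169e-11 / 1.063e-05 = 1.100e-06 m.

value=1.100e-06 m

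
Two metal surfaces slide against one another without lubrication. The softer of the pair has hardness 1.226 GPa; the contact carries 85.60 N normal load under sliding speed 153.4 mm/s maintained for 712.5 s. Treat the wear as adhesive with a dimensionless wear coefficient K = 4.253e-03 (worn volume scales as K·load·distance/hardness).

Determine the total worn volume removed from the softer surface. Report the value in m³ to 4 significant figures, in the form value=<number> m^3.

value=3.246e-08 m^3

Every step carries full precision. Intermediates are displayed rounded; one last rounding, at four significant figures.
Sliding speed v = 153.4 mm/s = 0.1534 m/s. Path length L = v·t = 0.1534 m/s × 712.5 s = 109.3 m.
Hardness H = 1.226 GPa = 1.226e+09 Pa.
Restated in SI base units: W = 85.60 N, H = 1.226e+09 Pa, K = 4.253e-03.
Apply Archard: V = K·W·L/H = 4.253e-03 · 85.60 · 109.3 / 1.226e+09 = 3.246e-08 m³.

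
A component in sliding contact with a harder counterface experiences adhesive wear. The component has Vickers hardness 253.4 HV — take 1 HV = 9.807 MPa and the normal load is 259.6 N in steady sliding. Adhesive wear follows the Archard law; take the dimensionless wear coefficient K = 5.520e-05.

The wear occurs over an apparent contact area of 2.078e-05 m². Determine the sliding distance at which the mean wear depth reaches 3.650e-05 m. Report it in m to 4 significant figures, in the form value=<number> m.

value=131.5 m

Each operation keeps full float precision — intermediate values are printed rounded — a lone final rounding to 4 significant digits.
Convert: Hardness H = 253.4 HV × 9.807 MPa/HV = 2485 MPa = 2.485e+09 Pa.
In SI base units: W = 259.6 N, H = 2.485e+09 Pa, K = 5.520e-05.
Volume at the limit: V_lim = h_lim·A = 3.650e-05 · 2.078e-05 = 7.585e-10 m³.
Inverting, life L = V_lim·H/(K·W) = 7.585e-10 · 2.485e+09 / (5.520e-05 · 259.6) = 131.5 m.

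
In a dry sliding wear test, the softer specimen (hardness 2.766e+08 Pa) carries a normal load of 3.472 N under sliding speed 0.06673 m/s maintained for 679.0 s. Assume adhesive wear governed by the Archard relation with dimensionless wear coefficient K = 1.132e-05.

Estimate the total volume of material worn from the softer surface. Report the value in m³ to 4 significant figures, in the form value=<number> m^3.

value=6.438e-12 m^3

Each operation runs at full float precision, and shown intermediates are rounded — a lone final rounding to four significant figures.
Convert: Sliding distance L = v·t = 0.06673 m/s × 679.0 s = 45.31 m.
Collected in SI base units: W = 3.472 N, H = 2.766e+08 Pa, K = 1.132e-05.
Apply Archard: V = K·W·L/H = 1.132e-05 · 3.472 · 45.31 / 2.766e+08 = 6.438e-12 m³.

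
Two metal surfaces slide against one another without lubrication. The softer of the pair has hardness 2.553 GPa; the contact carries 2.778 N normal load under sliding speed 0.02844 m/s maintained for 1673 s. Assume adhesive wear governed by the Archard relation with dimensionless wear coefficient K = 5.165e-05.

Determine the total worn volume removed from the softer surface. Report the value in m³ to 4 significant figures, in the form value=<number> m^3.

Shown intermediates are rounded — every step maintains exact precision; rounded just once: four significant digits.
Total distance L = v·t = 0.02844 m/s × 1673 s = 47.58 m.
Hardness H = 2.553 GPa = 2.553e+09 Pa.
Expressed in SI base units: W = 2.778 N, H = 2.553e+09 Pa, K = 5.165e-05.
Worn volume V = K·W·L/H = 5.165e-05 · 2.778 · 47.58 / 2.553e+09 = 2.674e-12 m³.

value=2.674e-12 m^3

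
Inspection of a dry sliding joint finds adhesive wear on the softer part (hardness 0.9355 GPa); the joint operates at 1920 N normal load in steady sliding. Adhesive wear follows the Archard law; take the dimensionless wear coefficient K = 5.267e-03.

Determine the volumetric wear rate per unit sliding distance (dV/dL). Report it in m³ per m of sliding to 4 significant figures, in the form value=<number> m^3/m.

All arithmetic holds full float precision — quoted intermediates are rounded, and rounded once at the end to four significant digits.
Hardness H = 0.9355 GPa = 9.355e+08 Pa.
SI base units throughout: W = 1920 N, H = 9.355e+08 Pa, K = 5.267e-03.
Rate of wear dV/dL = K·W/H, so: 5.267e-03 · 1920 / 9.355e+08 = 1.081e-08 m³/m.

value=1.081e-08 m^3/m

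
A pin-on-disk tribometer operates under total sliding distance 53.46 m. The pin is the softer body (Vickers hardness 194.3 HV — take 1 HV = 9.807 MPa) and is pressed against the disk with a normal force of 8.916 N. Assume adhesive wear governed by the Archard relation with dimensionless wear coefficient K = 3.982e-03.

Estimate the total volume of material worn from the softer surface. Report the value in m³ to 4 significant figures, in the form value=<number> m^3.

value=9.961e-10 m^3

Intermediates are printed rounded. Each operation maintains full precision; a single final rounding: 4 significant digits.
Convert: Hardness H = 194.3 HV × 9.807 MPa/HV = 1906 MPa = 1.906e+09 Pa.
Restated in SI base units: W = 8.916 N, H = 1.906e+09 Pa, K = 3.982e-03.
Archard volume V = K·W·L/H = 3.982e-03 · 8.916 · 53.46 / 1.906e+09 = 9.961e-10 m³.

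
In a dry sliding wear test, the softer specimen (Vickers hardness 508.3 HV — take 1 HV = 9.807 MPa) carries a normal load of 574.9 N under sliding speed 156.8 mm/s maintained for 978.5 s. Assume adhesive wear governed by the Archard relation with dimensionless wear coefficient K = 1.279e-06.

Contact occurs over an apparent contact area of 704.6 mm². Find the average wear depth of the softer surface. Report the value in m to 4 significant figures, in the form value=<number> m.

value=3.212e-08 m

Intermediate values are shown rounded; every step runs at exact precision. Rounded just once, at four significant digits.
Sliding speed v = 156.8 mm/s = 0.1568 m/s. Sliding distance L = v·t = 0.1568 m/s × 978.5 s = 153.4 m.
Hardness H = 508.3 HV × 9.807 MPa/HV = 4985 MPa = 4.985e+09 Pa.
Contact area A = 704.6 mm² = 7.046e-04 m².
Working in SI base units: W = 574.9 N, H = 4.985e+09 Pa, K = 1.279e-06.
Archard relation: V = K·W·L/H = 1.279e-06 · 574.9 · 153.4 / 4.985e+09 = 2.263e-11 m³.
Depth of wear h = V/A = 2.263e-11 / 7.046e-04 = 3.212e-08 m.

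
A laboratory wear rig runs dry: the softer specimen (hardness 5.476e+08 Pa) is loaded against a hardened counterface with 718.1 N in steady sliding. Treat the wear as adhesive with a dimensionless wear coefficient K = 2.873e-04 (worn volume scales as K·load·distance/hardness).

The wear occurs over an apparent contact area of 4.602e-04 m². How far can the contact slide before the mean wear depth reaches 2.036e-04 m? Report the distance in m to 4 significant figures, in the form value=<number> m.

All working math runs at exact precision. Intermediates appear rounded — rounded just once: 4 significant figures.
SI base units throughout: W = 718.1 N, H = 5.476e+08 Pa, K = 2.873e-04.
Permissible volume V_lim = h_lim·A = 2.036e-04 · 4.602e-04 = 9.370e-08 m³.
Life L = V_lim·H/(K·W) = 9.370e-08 · 5.476e+08 / (2.873e-04 · 718.1) = 248.7 m.

value=248.7 m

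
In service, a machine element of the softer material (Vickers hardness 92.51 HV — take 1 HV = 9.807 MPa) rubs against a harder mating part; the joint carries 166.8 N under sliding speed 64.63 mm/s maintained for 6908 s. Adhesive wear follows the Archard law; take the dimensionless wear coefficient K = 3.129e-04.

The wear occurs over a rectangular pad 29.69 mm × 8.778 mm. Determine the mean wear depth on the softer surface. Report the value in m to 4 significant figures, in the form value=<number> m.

value=9.855e-05 m

Each operation holds full precision; the intermediates appear rounded. Rounded once at the end: 4 significant digits.
Sliding speed v = 64.63 mm/s = 0.06463 m/s. Distance L = v·t = 0.06463 m/s × 6908 s = 446.5 m.
Hardness H = 92.51 HV × 9.807 MPa/HV = 907.2 MPa = 9.072e+08 Pa.
Pad sides 29.69 mm × 8.778 mm = 0.02969 m × 0.008778 m. Contact area A = 0.02969 m × 0.008778 m = 2.606e-04 m².
Expressed in SI base units: W = 166.8 N, H = 9.072e+08 Pa, K = 3.129e-04.
Worn volume V = K·W·L/H = 3.129e-04 · 166.8 · 446.5 / 9.072e+08 = 2.568e-08 m³.
Depth h = V/A = 2.568e-08 / 2.606e-04 = 9.855e-05 m.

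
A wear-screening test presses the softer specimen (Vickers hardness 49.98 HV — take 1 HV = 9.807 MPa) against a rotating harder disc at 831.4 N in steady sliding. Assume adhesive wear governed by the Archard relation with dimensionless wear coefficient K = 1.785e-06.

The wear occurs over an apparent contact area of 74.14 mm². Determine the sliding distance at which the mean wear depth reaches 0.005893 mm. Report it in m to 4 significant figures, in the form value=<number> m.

value=144.3 m

Intermediate values are shown rounded; each operation keeps exact precision. Rounded just once: 4 significant digits.
Hardness H = 49.98 HV × 9.807 MPa/HV = 490.2 MPa = 4.902e+08 Pa.
Contact area A = 74.14 mm² = 7.414e-05 m².
Depth limit h_lim = 0.005893 mm = 5.893e-06 m.
Expressed in SI base units: W = 831.4 N, H = 4.902e+08 Pa, K = 1.785e-06.
Volume at the limit: V_lim = h_lim·A = 5.893e-06 · 7.414e-05 = 4.369e-10 m³.
Thus life L = V_lim·H/(K·W) = 4.369e-10 · 4.902e+08 / (1.785e-06 · 831.4) = 144.3 m.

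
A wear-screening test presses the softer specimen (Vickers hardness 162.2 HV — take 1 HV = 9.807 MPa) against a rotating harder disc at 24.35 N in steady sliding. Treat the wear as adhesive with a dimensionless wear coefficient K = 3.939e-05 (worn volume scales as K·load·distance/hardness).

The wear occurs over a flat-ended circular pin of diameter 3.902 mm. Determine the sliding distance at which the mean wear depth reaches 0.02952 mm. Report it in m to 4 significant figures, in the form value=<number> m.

Intermediates appear rounded; every step runs at exact precision; a lone final rounding to 4 significant digits.
Convert: Hardness H = 162.2 HV × 9.807 MPa/HV = 1591 MPa = 1.591e+09 Pa.
Convert: Pin diameter d = 3.902 mm = 0.003902 m. Contact area A = π·d²/4 = π·(0.003902 m)²/4 = 1.196e-05 m².
Convert: Depth limit h_lim = 0.02952 mm = 2.952e-05 m.
Restated in SI base units: W = 24.35 N, H = 1.591e+09 Pa, K = 3.939e-05.
At the depth limit, V_lim = h_lim·A = 2.952e-05 · 1.196e-05 = 3.530e-10 m³.
Thus life L = V_lim·H/(K·W) = 3.530e-10 · 1.591e+09 / (3.939e-05 · 24.35) = 585.4 m.

value=585.4 m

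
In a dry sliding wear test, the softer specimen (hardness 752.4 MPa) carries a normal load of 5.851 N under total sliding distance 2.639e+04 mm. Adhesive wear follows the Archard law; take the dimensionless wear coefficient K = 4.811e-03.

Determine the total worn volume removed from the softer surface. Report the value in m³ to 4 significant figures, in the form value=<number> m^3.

value=9.873e-10 m^3

Intermediates appear rounded — the algebra runs at full precision. Rounded once at the end: four significant digits.
Distance covered L = 2.639e+04 mm = 26.39 m.
Hardness H = 752.4 MPa = 7.524e+08 Pa.
Expressed in SI base units: W = 5.851 N, H = 7.524e+08 Pa, K = 4.811e-03.
Volume removed: V = K·W·L/H = 4.811e-03 · 5.851 · 26.39 / 7.524e+08 = 9.873e-10 m³.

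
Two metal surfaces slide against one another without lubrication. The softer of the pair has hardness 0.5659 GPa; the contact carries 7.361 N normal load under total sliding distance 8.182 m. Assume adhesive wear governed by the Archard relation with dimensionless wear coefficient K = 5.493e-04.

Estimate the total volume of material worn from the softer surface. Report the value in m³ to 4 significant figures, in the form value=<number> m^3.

Each operation runs at full precision — intermediates are displayed rounded. Rounded once at the end: 4 significant figures.
Convert: Hardness H = 0.5659 GPa = 5.659e+08 Pa.
In SI base units: W = 7.361 N, H = 5.659e+08 Pa, K = 5.493e-04.
Wear volume V = K·W·L/H = 5.493e-04 · 7.361 · 8.182 / 5.659e+08 = 5.846e-11 m³.

value=5.846e-11 m^3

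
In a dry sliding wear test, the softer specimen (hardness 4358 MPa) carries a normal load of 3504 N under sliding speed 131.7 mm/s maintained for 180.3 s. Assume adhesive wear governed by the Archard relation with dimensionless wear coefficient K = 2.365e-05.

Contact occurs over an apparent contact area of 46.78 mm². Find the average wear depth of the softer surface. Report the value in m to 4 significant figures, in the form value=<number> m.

Displayed values are rounded — all arithmetic maintains full float precision, and rounded once at the end: four significant figures.
Sliding speed v = 131.7 mm/s = 0.1317 m/s. Sliding distance L = v·t = 0.1317 m/s × 180.3 s = 23.75 m.
Hardness H = 4358 MPa = 4.358e+09 Pa.
Contact area A = 46.78 mm² = 4.678e-05 m².
Expressed in SI base units: W = 3504 N, H = 4.358e+09 Pa, K = 2.365e-05.
Wear volume V = K·W·L/H = 2.365e-05 · 3504 · 23.75 / 4.358e+09 = 4.515e-10 m³.
Depth of wear h = V/A = 4.515e-10 / 4.678e-05 = 9.652e-06 m.

value=9.652e-06 m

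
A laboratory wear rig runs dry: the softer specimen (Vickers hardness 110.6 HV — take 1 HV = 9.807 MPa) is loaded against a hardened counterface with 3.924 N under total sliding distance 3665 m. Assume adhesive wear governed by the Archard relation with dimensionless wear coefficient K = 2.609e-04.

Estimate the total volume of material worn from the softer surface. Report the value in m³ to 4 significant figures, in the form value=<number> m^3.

value=3.459e-09 m^3

Every step holds full float precision — intermediate values are printed rounded — one last rounding, at 4 significant digits.
Convert: Hardness H = 110.6 HV × 9.807 MPa/HV = 1085 MPa = 1.085e+09 Pa.
Restated in SI base units: W = 3.924 N, H = 1.085e+09 Pa, K = 2.609e-04.
By Archard's law, V = K·W·L/H = 2.609e-04 · 3.924 · 3665 / 1.085e+09 = 3.459e-09 m³.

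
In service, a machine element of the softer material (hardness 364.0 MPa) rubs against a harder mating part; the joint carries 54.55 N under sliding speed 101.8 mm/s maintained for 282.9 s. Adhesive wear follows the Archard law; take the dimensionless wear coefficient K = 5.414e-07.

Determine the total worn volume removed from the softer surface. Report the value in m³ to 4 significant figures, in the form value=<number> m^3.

Intermediate values are printed rounded, and each operation maintains full float precision — a lone final rounding, at 4 significant figures.
Sliding speed v = 101.8 mm/s = 0.1018 m/s. Total distance L = v·t = 0.1018 m/s × 282.9 s = 28.80 m.
Hardness H = 364.0 MPa = 3.640e+08 Pa.
SI base units throughout: W = 54.55 N, H = 3.640e+08 Pa, K = 5.414e-07.
Archard relation: V = K·W·L/H = 5.414e-07 · 54.55 · 28.80 / 3.640e+08 = 2.337e-12 m³.

value=2.337e-12 m^3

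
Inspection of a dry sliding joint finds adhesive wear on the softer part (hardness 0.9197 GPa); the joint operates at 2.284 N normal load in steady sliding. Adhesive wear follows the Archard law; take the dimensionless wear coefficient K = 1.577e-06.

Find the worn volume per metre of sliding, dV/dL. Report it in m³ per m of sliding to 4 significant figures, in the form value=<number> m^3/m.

Every step carries full float precision. The intermediates are printed rounded. Rounded just once, at 4 significant figures.
Convert: Hardness H = 0.9197 GPa = 9.197e+08 Pa.
In SI base units, W = 2.284 N, H = 9.197e+08 Pa, K = 1.577e-06.
Volumetric rate dV/dL = K·W/H (no L dependence): 1.577e-06 · 2.284 / 9.197e+08 = 3.916e-15 m³/m.

value=3.916e-15 m^3/m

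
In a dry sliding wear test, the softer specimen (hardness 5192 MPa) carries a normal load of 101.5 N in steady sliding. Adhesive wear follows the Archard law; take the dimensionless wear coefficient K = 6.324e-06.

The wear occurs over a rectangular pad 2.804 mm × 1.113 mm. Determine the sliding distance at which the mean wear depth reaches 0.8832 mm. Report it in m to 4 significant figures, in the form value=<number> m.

All arithmetic holds full precision. Displayed values are rounded; a lone final rounding: 4 significant figures.
Hardness H = 5192 MPa = 5.192e+09 Pa.
Pad sides 2.804 mm × 1.113 mm = 0.002804 m × 0.001113 m. Contact area A = 0.002804 m × 0.001113 m = 3.121e-06 m².
Depth limit h_lim = 0.8832 mm = 8.832e-04 m.
As SI base values: W = 101.5 N, H = 5.192e+09 Pa, K = 6.324e-06.
Allowed volume V_lim = h_lim·A = 8.832e-04 · 3.121e-06 = 2.756e-09 m³.
Thus life L = V_lim·H/(K·W) = 2.756e-09 · 5.192e+09 / (6.324e-06 · 101.5) = 2.230e+04 m.

value=2.230e+04 m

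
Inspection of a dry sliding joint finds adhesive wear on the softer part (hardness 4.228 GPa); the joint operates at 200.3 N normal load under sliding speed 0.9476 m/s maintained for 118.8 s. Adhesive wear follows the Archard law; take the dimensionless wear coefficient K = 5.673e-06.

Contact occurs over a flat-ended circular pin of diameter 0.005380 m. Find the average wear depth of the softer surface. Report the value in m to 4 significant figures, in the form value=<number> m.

value=1.331e-06 m

The algebra maintains full float precision; shown intermediates are rounded; one final rounding to 4 significant digits.
Total distance L = v·t = 0.9476 m/s × 118.8 s = 112.6 m.
Hardness H = 4.228 GPa = 4.228e+09 Pa.
Contact area A = π·d²/4 = π·(0.005380 m)²/4 = 2.273e-05 m².
Collected in SI base units: W = 200.3 N, H = 4.228e+09 Pa, K = 5.673e-06.
The Archard volume V = K·W·L/H = 5.673e-06 · 200.3 · 112.6 / 4.228e+09 = 3.026e-11 m³.
Average depth h = V/A = 3.026e-11 / 2.273e-05 = 1.331e-06 m.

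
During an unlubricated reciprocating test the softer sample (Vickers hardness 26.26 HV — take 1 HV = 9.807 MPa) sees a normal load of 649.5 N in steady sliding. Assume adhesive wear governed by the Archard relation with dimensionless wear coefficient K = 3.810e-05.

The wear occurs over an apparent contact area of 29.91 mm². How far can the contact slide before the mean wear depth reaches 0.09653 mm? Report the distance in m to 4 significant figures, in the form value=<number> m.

value=30.05 m

The intermediates are printed rounded, and each operation runs at exact precision — one final rounding: 4 significant figures.
Convert: Hardness H = 26.26 HV × 9.807 MPa/HV = 257.5 MPa = 2.575e+08 Pa.
Convert: Contact area A = 29.91 mm² = 2.991e-05 m².
Convert: Depth limit h_lim = 0.09653 mm = 9.653e-05 m.
In SI base units: W = 649.5 N, H = 2.575e+08 Pa, K = 3.810e-05.
Permissible volume V_lim = h_lim·A = 9.653e-05 · 2.991e-05 = 2.887e-09 m³.
Life L = V_lim·H/(K·W) = 2.887e-09 · 2.575e+08 / (3.810e-05 · 649.5) = 30.05 m.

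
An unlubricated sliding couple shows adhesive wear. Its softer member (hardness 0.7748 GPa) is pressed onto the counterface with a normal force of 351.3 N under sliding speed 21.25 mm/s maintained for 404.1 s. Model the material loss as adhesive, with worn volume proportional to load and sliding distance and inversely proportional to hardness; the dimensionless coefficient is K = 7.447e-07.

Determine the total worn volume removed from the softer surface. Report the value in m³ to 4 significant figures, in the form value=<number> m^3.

value=2.899e-12 m^3

Shown intermediates are rounded. The algebra keeps full precision; a lone final rounding to four significant figures.
Convert: Sliding speed v = 21.25 mm/s = 0.02125 m/s. The distance L = v·t = 0.02125 m/s × 404.1 s = 8.587 m.
Convert: Hardness H = 0.7748 GPa = 7.748e+08 Pa.
In SI base units: W = 351.3 N, H = 7.748e+08 Pa, K = 7.447e-07.
Wear volume V = K·W·L/H = 7.447e-07 · 351.3 · 8.587 / 7.748e+08 = 2.899e-12 m³.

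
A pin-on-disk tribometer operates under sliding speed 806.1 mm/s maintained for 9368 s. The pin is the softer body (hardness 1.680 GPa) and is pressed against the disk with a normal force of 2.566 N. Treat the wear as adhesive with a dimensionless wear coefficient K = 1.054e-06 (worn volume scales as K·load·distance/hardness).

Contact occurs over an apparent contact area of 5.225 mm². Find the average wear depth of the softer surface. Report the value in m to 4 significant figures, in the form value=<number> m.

value=2.327e-06 m

The intermediates appear rounded, and all working math runs at exact precision. Rounded once at the end, at four significant figures.
Convert: Sliding speed v = 806.1 mm/s = 0.8061 m/s. Sliding distance L = v·t = 0.8061 m/s × 9368 s = 7552 m.
Convert: Hardness H = 1.680 GPa = 1.680e+09 Pa.
Convert: Contact area A = 5.225 mm² = 5.225e-06 m².
SI base units throughout: W = 2.566 N, H = 1.680e+09 Pa, K = 1.054e-06.
By Archard's law, V = K·W·L/H = 1.054e-06 · 2.566 · 7552 / 1.680e+09 = 1.216e-11 m³.
Average depth h = V/A = 1.216e-11 / 5.225e-06 = 2.327e-06 m.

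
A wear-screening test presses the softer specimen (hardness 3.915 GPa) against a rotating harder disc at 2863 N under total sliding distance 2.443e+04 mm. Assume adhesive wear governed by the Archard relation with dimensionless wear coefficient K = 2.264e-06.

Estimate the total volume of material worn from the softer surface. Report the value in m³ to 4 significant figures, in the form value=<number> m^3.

Each operation carries full float precision — intermediates are shown rounded — rounded once at the end: four significant digits.
Convert: Total distance L = 2.443e+04 mm = 24.43 m.
Convert: Hardness H = 3.915 GPa = 3.915e+09 Pa.
Expressed in SI base units: W = 2863 N, H = 3.915e+09 Pa, K = 2.264e-06.
The Archard volume V = K·W·L/H = 2.264e-06 · 2863 · 24.43 / 3.915e+09 = 4.045e-11 m³.

value=4.045e-11 m^3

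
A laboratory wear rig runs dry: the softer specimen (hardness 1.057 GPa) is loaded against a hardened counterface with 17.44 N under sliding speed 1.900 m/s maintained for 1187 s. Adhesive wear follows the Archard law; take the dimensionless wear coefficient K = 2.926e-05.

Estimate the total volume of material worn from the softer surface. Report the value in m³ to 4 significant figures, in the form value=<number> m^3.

All arithmetic keeps full float precision; the intermediates are printed rounded; rounded just once: four significant figures.
Sliding distance L = v·t = 1.900 m/s × 1187 s = 2255 m.
Hardness H = 1.057 GPa = 1.057e+09 Pa.
As SI base values: W = 17.44 N, H = 1.057e+09 Pa, K = 2.926e-05.
Wear volume V = K·W·L/H = 2.926e-05 · 17.44 · 2255 / 1.057e+09 = 1.089e-09 m³.

value=1.089e-09 m^3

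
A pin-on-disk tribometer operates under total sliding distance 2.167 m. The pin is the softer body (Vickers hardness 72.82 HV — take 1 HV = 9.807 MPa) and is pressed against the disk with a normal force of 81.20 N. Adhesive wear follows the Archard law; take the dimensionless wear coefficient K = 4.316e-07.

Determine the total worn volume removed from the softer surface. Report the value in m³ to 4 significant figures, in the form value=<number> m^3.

Intermediates appear rounded; every step holds full precision, and a single final rounding to four significant figures.
Hardness H = 72.82 HV × 9.807 MPa/HV = 714.1 MPa = 7.141e+08 Pa.
Working in SI base units: W = 81.20 N, H = 7.141e+08 Pa, K = 4.316e-07.
Wear volume V = K·W·L/H = 4.316e-07 · 81.20 · 2.167 / 7.141e+08 = 1.063e-13 m³.

value=1.063e-13 m^3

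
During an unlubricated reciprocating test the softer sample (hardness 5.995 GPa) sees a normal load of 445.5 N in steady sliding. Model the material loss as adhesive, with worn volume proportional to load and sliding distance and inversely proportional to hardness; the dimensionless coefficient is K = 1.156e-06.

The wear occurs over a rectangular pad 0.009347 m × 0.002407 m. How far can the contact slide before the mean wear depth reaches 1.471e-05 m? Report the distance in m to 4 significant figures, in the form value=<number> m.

All arithmetic maintains exact precision, and intermediate values are printed rounded — a single final rounding: 4 significant figures.
Hardness H = 5.995 GPa = 5.995e+09 Pa.
Contact area A = 0.009347 m × 0.002407 m = 2.250e-05 m².
As SI base values: W = 445.5 N, H = 5.995e+09 Pa, K = 1.156e-06.
Volume at the limit: V_lim = h_lim·A = 1.471e-05 · 2.250e-05 = 3.309e-10 m³.
Thus life L = V_lim·H/(K·W) = 3.309e-10 · 5.995e+09 / (1.156e-06 · 445.5) = 3853 m.

value=3853 m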